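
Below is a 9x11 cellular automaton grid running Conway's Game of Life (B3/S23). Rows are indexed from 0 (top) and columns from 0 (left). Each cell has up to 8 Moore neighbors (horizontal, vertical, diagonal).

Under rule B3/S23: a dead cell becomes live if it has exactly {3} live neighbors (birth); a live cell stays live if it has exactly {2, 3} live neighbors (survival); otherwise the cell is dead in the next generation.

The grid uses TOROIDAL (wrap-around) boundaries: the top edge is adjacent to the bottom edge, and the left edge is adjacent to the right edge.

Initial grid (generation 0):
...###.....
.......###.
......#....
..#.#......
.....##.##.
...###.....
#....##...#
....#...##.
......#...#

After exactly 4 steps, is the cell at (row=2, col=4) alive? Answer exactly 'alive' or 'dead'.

Simulating step by step:
Generation 0 (given above): 25 live cells
Generation 1: 29 live cells
....######.
....#####..
.......##..
......##...
......#....
.......#.##
...#..#..##
#.....##.#.
...#.....#.
Generation 2: 19 live cells
...#.....#.
....#......
...........
......#.#..
......#.#..
......#####
#.....#....
......##.#.
....#....#.
Generation 3: 17 live cells
...##......
...........
...........
...........
.....##....
.....##.###
.....#.....
.....####.#
.........##
Generation 4: 21 live cells
...........
...........
...........
...........
.....###.#.
....#..#.#.
....#.....#
.....####.#
....#######

Cell (2,4) at generation 4: 0 -> dead

Answer: dead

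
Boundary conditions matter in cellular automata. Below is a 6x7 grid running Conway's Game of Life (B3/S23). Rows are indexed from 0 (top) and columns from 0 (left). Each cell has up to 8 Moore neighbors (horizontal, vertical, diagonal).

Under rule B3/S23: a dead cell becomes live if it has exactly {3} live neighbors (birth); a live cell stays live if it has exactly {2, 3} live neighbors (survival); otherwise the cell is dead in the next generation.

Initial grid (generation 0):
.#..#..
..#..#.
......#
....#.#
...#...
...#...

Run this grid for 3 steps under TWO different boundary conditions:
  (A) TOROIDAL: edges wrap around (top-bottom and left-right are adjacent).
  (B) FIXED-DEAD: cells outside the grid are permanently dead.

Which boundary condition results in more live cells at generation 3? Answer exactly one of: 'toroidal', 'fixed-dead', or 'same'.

Answer: toroidal

Derivation:
Under TOROIDAL boundary, generation 3:
...#.##
...#...
...#..#
....#..
.....##
....###
Population = 12

Under FIXED-DEAD boundary, generation 3:
.......
.......
....###
....#.#
....##.
.......
Population = 7

Comparison: toroidal=12, fixed-dead=7 -> toroidal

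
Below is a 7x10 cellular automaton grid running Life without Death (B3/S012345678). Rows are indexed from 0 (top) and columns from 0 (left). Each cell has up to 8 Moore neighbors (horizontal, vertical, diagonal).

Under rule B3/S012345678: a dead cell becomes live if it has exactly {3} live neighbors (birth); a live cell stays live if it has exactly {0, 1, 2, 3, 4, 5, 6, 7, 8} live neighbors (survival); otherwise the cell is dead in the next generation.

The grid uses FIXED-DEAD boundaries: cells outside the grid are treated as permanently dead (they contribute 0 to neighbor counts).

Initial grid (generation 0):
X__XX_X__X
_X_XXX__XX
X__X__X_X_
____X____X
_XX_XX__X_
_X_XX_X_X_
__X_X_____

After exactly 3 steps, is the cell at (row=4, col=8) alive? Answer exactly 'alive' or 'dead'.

Answer: alive

Derivation:
Simulating step by step:
Generation 0 (given above): 29 live cells
Generation 1: 43 live cells
X_XXX_X_XX
XX_XXXX_XX
X_XX__XXX_
_XX_X__XXX
_XX_XX_XXX
_X_XX_XXX_
__X_XX____
Generation 2: 48 live cells
X_XXX_X_XX
XX_XXXX_XX
X_XX__XXX_
XXX_X__XXX
XXX_XX_XXX
_X_XX_XXXX
__X_XXXX__
Generation 3: 49 live cells
X_XXX_X_XX
XX_XXXX_XX
X_XX__XXX_
XXX_X__XXX
XXX_XX_XXX
XX_XX_XXXX
__X_XXXX__

Cell (4,8) at generation 3: 1 -> alive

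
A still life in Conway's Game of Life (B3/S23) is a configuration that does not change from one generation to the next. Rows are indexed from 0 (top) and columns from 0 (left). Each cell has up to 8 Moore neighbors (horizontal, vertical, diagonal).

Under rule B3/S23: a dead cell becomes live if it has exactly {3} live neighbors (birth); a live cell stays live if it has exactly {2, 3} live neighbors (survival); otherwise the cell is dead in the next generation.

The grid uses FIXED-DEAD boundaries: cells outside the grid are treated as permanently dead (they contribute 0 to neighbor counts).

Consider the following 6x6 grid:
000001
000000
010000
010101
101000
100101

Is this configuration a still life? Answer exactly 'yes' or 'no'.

Compute generation 1 and compare to generation 0 (given above):
Generation 1:
000000
000000
001000
110000
101100
010000
Cell (0,5) differs: gen0=1 vs gen1=0 -> NOT a still life.

Answer: no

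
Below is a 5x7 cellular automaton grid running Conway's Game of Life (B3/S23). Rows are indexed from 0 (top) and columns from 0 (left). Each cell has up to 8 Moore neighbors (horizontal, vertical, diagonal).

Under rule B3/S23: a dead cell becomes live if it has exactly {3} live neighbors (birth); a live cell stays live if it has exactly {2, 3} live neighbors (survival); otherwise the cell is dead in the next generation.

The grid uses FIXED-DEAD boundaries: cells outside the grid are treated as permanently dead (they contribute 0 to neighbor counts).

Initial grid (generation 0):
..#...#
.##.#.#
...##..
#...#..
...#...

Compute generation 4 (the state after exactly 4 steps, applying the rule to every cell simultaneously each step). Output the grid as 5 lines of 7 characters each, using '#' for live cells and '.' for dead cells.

Answer: ....#..
.###.#.
.##.#..
.####..
...#...

Derivation:
Simulating step by step:
Generation 0 (given above): 11 live cells
Generation 1: 11 live cells
.###.#.
.##.#..
.##.#..
....#..
.......
Generation 2: 11 live cells
.#.##..
#...##.
.##.##.
...#...
.......
Generation 3: 10 live cells
...###.
#......
.##..#.
..###..
.......
Generation 4: 13 live cells
(generation 4 grid is the final answer)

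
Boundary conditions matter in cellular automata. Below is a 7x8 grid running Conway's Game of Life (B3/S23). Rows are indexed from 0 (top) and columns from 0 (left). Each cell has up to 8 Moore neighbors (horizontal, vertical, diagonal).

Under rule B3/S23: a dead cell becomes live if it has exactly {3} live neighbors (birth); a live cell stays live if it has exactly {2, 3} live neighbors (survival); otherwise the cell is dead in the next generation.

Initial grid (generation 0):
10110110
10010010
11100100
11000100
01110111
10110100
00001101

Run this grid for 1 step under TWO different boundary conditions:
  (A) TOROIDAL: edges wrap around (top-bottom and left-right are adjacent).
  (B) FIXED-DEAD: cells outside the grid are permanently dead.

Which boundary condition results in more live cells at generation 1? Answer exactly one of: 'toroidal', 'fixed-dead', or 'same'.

Under TOROIDAL boundary, generation 1:
11110000
10010010
00101110
00010100
00010101
10000000
10000001
Population = 19

Under FIXED-DEAD boundary, generation 1:
01111110
10010010
00101110
00010100
00010100
00000001
00011110
Population = 22

Comparison: toroidal=19, fixed-dead=22 -> fixed-dead

Answer: fixed-dead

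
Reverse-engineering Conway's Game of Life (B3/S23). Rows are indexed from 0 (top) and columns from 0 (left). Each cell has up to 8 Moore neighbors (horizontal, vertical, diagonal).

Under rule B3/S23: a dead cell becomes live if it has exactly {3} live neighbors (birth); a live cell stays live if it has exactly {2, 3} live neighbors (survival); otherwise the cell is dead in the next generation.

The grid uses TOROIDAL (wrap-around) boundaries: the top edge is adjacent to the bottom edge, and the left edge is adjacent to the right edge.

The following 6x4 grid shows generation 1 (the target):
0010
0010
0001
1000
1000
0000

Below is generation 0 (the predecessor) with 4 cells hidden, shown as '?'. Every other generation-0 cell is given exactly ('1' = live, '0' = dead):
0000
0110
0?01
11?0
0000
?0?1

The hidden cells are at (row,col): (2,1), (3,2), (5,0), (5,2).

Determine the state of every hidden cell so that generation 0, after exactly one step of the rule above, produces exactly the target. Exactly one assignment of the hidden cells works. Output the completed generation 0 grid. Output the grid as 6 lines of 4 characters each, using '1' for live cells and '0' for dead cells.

Answer: 0000
0110
0001
1100
0000
0001

Derivation:
Hidden generation-0 cells (in order): (2,1), (3,2), (5,0), (5,2).
A hidden cell only influences target cells in its own 3x3 neighborhood. Try each of the 2^4 = 16 assignments, step the completed generation 0 forward once under B3/S23, and compare with the target:
  (2,1)=0 (3,2)=0 (5,0)=0 (5,2)=0 -> step reproduces the target at every cell -> ACCEPT
  (2,1)=0 (3,2)=0 (5,0)=0 (5,2)=1 -> step gives (0,1)='1' but target has '0' -> reject
  (2,1)=0 (3,2)=0 (5,0)=1 (5,2)=0 -> step gives (0,0)='1' but target has '0' -> reject
  (2,1)=0 (3,2)=0 (5,0)=1 (5,2)=1 -> step gives (0,0)='1' but target has '0' -> reject
  (2,1)=0 (3,2)=1 (5,0)=0 (5,2)=0 -> step gives (3,1)='1' but target has '0' -> reject
  (2,1)=0 (3,2)=1 (5,0)=0 (5,2)=1 -> step gives (0,1)='1' but target has '0' -> reject
  (2,1)=0 (3,2)=1 (5,0)=1 (5,2)=0 -> step gives (0,0)='1' but target has '0' -> reject
  (2,1)=0 (3,2)=1 (5,0)=1 (5,2)=1 -> step gives (0,0)='1' but target has '0' -> reject
  (2,1)=1 (3,2)=0 (5,0)=0 (5,2)=0 -> step gives (1,0)='1' but target has '0' -> reject
  (2,1)=1 (3,2)=0 (5,0)=0 (5,2)=1 -> step gives (0,1)='1' but target has '0' -> reject
  (2,1)=1 (3,2)=0 (5,0)=1 (5,2)=0 -> step gives (0,0)='1' but target has '0' -> reject
  (2,1)=1 (3,2)=0 (5,0)=1 (5,2)=1 -> step gives (0,0)='1' but target has '0' -> reject
  (2,1)=1 (3,2)=1 (5,0)=0 (5,2)=0 -> step gives (1,0)='1' but target has '0' -> reject
  (2,1)=1 (3,2)=1 (5,0)=0 (5,2)=1 -> step gives (0,1)='1' but target has '0' -> reject
  (2,1)=1 (3,2)=1 (5,0)=1 (5,2)=0 -> step gives (0,0)='1' but target has '0' -> reject
  (2,1)=1 (3,2)=1 (5,0)=1 (5,2)=1 -> step gives (0,0)='1' but target has '0' -> reject
Unique solution: (2,1)=dead, (3,2)=dead, (5,0)=dead, (5,2)=dead.
Check: live-neighbor counts of every cell in the completed generation 0:
2232
2122
4442
2122
3222
1010
Applying B3/S23 to generation 0 with these counts gives:
0010
0010
0001
1000
1000
0000
which matches the target exactly.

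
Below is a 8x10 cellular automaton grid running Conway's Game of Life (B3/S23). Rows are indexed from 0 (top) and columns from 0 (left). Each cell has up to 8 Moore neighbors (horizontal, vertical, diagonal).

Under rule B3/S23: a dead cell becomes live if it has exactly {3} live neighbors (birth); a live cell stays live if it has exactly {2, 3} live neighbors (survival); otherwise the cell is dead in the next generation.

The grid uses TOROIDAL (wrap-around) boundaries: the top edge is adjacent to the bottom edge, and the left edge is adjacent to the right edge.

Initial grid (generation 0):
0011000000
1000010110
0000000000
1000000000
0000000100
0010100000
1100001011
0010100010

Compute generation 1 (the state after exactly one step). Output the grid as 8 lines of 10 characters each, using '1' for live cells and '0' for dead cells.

Simulating step by step:
Generation 0 (given above): 18 live cells
Generation 1: 24 live cells
(generation 1 grid is the final answer)

Answer: 0111100111
0000000000
0000000001
0000000000
0000000000
1100000111
1110010111
1010000110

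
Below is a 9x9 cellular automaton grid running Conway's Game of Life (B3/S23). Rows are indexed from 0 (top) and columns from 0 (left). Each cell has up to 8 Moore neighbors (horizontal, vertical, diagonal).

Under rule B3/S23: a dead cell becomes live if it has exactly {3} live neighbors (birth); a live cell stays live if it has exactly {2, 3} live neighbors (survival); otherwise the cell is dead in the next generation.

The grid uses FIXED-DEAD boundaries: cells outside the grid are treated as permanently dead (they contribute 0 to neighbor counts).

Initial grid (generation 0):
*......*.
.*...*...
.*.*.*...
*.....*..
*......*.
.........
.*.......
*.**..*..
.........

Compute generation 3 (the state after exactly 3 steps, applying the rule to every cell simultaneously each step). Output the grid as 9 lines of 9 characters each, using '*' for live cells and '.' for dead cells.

Simulating step by step:
Generation 0 (given above): 16 live cells
Generation 1: 18 live cells
.........
***.*.*..
***.***..
**....*..
.........
.........
.**......
.**......
.........
Generation 2: 15 live cells
.*.......
*.*.*.*..
....*.**.
*.*...*..
.........
.........
.**......
.**......
.........
Generation 3: 14 live cells
(generation 3 grid is the final answer)

Answer: .*.......
.*.*..**.
......**.
.....***.
.........
.........
.**......
.**......
.........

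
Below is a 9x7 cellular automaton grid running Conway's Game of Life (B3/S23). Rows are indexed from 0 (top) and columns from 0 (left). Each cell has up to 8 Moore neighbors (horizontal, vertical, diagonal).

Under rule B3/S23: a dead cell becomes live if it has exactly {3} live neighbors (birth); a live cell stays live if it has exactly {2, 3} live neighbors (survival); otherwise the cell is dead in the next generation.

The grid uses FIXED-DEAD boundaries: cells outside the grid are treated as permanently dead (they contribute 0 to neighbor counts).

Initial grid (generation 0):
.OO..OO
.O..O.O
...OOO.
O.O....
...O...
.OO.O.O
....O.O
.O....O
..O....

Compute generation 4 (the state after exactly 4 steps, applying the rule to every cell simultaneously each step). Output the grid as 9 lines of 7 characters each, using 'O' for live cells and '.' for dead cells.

Simulating step by step:
Generation 0 (given above): 22 live cells
Generation 1: 20 live cells
.OO..OO
.O....O
.OOOOO.
..O....
...O...
..O.O..
.OOO..O
.....O.
.......
Generation 2: 21 live cells
.OO..OO
O.....O
.O.OOO.
.O.....
..OO...
.O..O..
.OOOOO.
..O....
.......
Generation 3: 23 live cells
.O...OO
O..O..O
OOO.OO.
.O.....
.OOO...
.O...O.
.O..OO.
.OO.O..
.......
Generation 4: 27 live cells
(generation 4 grid is the final answer)

Answer: .....OO
O..O..O
O.OOOO.
....O..
OO.....
OO.O.O.
OO.OOO.
.OOOOO.
.......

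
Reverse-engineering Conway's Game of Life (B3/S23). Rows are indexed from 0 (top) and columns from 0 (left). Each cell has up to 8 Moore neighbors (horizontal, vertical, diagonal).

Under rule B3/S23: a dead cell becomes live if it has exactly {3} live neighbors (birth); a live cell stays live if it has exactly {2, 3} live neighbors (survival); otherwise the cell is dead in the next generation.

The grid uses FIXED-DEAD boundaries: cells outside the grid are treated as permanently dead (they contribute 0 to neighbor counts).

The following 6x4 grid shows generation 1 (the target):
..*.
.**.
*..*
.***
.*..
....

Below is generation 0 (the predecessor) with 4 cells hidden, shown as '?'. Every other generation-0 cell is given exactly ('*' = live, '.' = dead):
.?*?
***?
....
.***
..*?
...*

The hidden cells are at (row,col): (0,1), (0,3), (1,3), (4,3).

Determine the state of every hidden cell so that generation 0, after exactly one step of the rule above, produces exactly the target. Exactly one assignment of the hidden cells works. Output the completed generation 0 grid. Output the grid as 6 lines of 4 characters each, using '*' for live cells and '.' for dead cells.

Hidden generation-0 cells (in order): (0,1), (0,3), (1,3), (4,3).
A hidden cell only influences target cells in its own 3x3 neighborhood. Try each of the 2^4 = 16 assignments, step the completed generation 0 forward once under B3/S23, and compare with the target:
  (0,1)=. (0,3)=. (1,3)=. (4,3)=. -> step reproduces the target at every cell -> ACCEPT
  (0,1)=. (0,3)=. (1,3)=. (4,3)=* -> step gives (3,2)='.' but target has '*' -> reject
  (0,1)=. (0,3)=. (1,3)=* (4,3)=. -> step gives (0,3)='*' but target has '.' -> reject
  (0,1)=. (0,3)=. (1,3)=* (4,3)=* -> step gives (0,3)='*' but target has '.' -> reject
  (0,1)=. (0,3)=* (1,3)=. (4,3)=. -> step gives (0,3)='*' but target has '.' -> reject
  (0,1)=. (0,3)=* (1,3)=. (4,3)=* -> step gives (0,3)='*' but target has '.' -> reject
  (0,1)=. (0,3)=* (1,3)=* (4,3)=. -> step gives (0,2)='.' but target has '*' -> reject
  (0,1)=. (0,3)=* (1,3)=* (4,3)=* -> step gives (0,2)='.' but target has '*' -> reject
  (0,1)=* (0,3)=. (1,3)=. (4,3)=. -> step gives (0,0)='*' but target has '.' -> reject
  (0,1)=* (0,3)=. (1,3)=. (4,3)=* -> step gives (0,0)='*' but target has '.' -> reject
  (0,1)=* (0,3)=. (1,3)=* (4,3)=. -> step gives (0,0)='*' but target has '.' -> reject
  (0,1)=* (0,3)=. (1,3)=* (4,3)=* -> step gives (0,0)='*' but target has '.' -> reject
  (0,1)=* (0,3)=* (1,3)=. (4,3)=. -> step gives (0,0)='*' but target has '.' -> reject
  (0,1)=* (0,3)=* (1,3)=. (4,3)=* -> step gives (0,0)='*' but target has '.' -> reject
  (0,1)=* (0,3)=* (1,3)=* (4,3)=. -> step gives (0,0)='*' but target has '.' -> reject
  (0,1)=* (0,3)=* (1,3)=* (4,3)=* -> step gives (0,0)='*' but target has '.' -> reject
Unique solution: (0,1)=dead, (0,3)=dead, (1,3)=dead, (4,3)=dead.
Check: live-neighbor counts of every cell in the completed generation 0:
2422
1322
3553
1232
1344
0121
Applying B3/S23 to generation 0 with these counts gives:
..*.
.**.
*..*
.***
.*..
....
which matches the target exactly.

Answer: ..*.
***.
....
.***
..*.
...*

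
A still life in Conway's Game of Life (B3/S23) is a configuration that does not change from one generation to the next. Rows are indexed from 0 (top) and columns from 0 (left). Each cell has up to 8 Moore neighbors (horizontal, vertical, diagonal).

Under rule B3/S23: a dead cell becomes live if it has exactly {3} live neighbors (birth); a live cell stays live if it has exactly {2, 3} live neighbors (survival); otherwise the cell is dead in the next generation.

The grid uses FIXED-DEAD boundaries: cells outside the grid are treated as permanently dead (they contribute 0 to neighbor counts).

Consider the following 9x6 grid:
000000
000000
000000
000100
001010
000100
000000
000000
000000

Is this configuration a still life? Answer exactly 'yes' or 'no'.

Compute generation 1 and compare to generation 0 (given above):
Generation 1:
000000
000000
000000
000100
001010
000100
000000
000000
000000
The grids are IDENTICAL -> still life.

Answer: yes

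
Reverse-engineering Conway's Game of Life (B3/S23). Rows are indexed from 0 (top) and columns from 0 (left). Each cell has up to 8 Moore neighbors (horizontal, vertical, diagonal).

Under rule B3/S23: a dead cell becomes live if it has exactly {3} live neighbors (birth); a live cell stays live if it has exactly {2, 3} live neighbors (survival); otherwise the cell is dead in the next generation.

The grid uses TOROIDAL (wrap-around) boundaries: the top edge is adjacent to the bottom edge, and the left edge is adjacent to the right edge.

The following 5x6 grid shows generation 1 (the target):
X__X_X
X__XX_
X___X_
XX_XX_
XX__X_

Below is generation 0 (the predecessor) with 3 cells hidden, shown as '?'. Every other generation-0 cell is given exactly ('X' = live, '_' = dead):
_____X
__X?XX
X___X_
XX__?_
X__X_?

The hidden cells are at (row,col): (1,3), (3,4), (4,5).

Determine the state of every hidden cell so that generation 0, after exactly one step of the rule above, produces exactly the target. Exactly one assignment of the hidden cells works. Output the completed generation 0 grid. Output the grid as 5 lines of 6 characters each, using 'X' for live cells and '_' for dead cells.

Hidden generation-0 cells (in order): (1,3), (3,4), (4,5).
A hidden cell only influences target cells in its own 3x3 neighborhood. Try each of the 2^3 = 8 assignments, step the completed generation 0 forward once under B3/S23, and compare with the target:
  (1,3)=_ (3,4)=_ (4,5)=_ -> step gives (2,3)='X' but target has '_' -> reject
  (1,3)=_ (3,4)=_ (4,5)=X -> step gives (0,0)='_' but target has 'X' -> reject
  (1,3)=_ (3,4)=X (4,5)=_ -> step reproduces the target at every cell -> ACCEPT
  (1,3)=_ (3,4)=X (4,5)=X -> step gives (0,0)='_' but target has 'X' -> reject
  (1,3)=X (3,4)=_ (4,5)=_ -> step gives (0,2)='X' but target has '_' -> reject
  (1,3)=X (3,4)=_ (4,5)=X -> step gives (0,0)='_' but target has 'X' -> reject
  (1,3)=X (3,4)=X (4,5)=_ -> step gives (0,2)='X' but target has '_' -> reject
  (1,3)=X (3,4)=X (4,5)=X -> step gives (0,0)='_' but target has 'X' -> reject
Unique solution: (1,3)=dead, (3,4)=live, (4,5)=dead.
Check: live-neighbor counts of every cell in the completed generation 0:
322343
320334
342436
332325
332134
Applying B3/S23 to generation 0 with these counts gives:
X__X_X
X__XX_
X___X_
XX_XX_
XX__X_
which matches the target exactly.

Answer: _____X
__X_XX
X___X_
XX__X_
X__X__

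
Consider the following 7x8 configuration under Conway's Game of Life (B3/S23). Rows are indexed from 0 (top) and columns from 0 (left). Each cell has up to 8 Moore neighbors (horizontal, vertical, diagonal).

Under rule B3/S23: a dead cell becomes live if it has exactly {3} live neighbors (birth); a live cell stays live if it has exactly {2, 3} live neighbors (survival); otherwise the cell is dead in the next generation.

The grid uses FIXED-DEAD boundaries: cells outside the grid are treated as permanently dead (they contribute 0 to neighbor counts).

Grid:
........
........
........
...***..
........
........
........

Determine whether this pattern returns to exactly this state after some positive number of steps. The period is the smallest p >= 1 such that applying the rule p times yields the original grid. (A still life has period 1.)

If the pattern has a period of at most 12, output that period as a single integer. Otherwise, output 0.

Answer: 2

Derivation:
Simulating and comparing each generation to the original:
Gen 0 (original, given above): 3 live cells
Gen 1: 3 live cells, differs from original
Gen 2: 3 live cells, MATCHES original -> period = 2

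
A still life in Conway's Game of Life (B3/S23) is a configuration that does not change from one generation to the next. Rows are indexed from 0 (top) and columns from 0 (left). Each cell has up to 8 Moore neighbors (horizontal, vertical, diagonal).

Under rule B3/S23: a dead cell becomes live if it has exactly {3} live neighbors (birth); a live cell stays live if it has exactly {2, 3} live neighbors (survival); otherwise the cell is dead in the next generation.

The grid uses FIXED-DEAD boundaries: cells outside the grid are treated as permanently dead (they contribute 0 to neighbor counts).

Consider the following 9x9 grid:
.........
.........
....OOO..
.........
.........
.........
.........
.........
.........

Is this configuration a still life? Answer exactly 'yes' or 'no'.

Answer: no

Derivation:
Compute generation 1 and compare to generation 0 (given above):
Generation 1:
.........
.....O...
.....O...
.....O...
.........
.........
.........
.........
.........
Cell (1,5) differs: gen0=0 vs gen1=1 -> NOT a still life.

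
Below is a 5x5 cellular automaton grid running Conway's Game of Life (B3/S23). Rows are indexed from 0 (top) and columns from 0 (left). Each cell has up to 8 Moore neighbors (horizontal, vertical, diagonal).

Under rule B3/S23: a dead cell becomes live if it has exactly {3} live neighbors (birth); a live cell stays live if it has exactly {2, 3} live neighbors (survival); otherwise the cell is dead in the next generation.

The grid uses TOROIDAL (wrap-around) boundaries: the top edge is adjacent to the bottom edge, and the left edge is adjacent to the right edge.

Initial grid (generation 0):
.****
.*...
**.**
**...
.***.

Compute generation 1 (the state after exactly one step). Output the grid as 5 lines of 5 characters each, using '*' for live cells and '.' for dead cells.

Answer: ....*
.....
....*
.....
.....

Derivation:
Simulating step by step:
Generation 0 (given above): 14 live cells
Generation 1: 2 live cells
(generation 1 grid is the final answer)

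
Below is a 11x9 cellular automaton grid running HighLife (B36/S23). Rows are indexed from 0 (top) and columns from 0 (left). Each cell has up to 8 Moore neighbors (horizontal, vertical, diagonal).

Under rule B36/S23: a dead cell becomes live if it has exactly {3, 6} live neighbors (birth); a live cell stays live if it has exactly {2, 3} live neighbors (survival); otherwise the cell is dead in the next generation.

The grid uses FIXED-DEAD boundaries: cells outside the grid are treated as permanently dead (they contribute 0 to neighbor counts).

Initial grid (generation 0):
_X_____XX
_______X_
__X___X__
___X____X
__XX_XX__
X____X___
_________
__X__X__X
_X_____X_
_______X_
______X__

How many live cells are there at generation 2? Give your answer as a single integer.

Answer: 18

Derivation:
Simulating step by step:
Generation 0 (given above): 21 live cells
Generation 1: 23 live cells
_______XX
______XXX
_______X_
___XXXXX_
__XX_XX__
____XXX__
_________
_________
______XXX
______XX_
_________
Generation 2: 18 live cells
______X_X
______X__
____X_X__
__XX___X_
__X______
___XX_X__
_____X___
_______X_
______X_X
______X_X
_________
Population at generation 2: 18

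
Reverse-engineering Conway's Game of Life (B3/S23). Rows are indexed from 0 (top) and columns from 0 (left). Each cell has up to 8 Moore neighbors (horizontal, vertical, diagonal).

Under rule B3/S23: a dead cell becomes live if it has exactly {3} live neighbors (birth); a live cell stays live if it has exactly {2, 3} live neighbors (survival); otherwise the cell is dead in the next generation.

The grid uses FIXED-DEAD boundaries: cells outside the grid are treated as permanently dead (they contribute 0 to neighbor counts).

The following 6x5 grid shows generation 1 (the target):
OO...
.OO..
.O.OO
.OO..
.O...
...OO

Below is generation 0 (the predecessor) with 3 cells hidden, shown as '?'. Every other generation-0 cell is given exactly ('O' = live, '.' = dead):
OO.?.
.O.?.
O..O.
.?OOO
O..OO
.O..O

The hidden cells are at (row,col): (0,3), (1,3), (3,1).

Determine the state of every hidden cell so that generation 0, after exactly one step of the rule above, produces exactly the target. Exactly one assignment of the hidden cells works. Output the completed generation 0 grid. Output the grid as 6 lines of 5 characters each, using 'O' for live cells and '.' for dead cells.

Hidden generation-0 cells (in order): (0,3), (1,3), (3,1).
A hidden cell only influences target cells in its own 3x3 neighborhood. Try each of the 2^3 = 8 assignments, step the completed generation 0 forward once under B3/S23, and compare with the target:
  (0,3)=. (1,3)=. (3,1)=. -> step reproduces the target at every cell -> ACCEPT
  (0,3)=. (1,3)=. (3,1)=O -> step gives (2,0)='O' but target has '.' -> reject
  (0,3)=. (1,3)=O (3,1)=. -> step gives (0,2)='O' but target has '.' -> reject
  (0,3)=. (1,3)=O (3,1)=O -> step gives (0,2)='O' but target has '.' -> reject
  (0,3)=O (1,3)=. (3,1)=. -> step gives (0,2)='O' but target has '.' -> reject
  (0,3)=O (1,3)=. (3,1)=O -> step gives (0,2)='O' but target has '.' -> reject
  (0,3)=O (1,3)=O (3,1)=. -> step gives (1,2)='.' but target has 'O' -> reject
  (0,3)=O (1,3)=O (3,1)=O -> step gives (1,2)='.' but target has 'O' -> reject
Unique solution: (0,3)=dead, (1,3)=dead, (3,1)=dead.
Check: live-neighbor counts of every cell in the completed generation 0:
22200
43311
13433
23354
13454
21232
Applying B3/S23 to generation 0 with these counts gives:
OO...
.OO..
.O.OO
.OO..
.O...
...OO
which matches the target exactly.

Answer: OO...
.O...
O..O.
..OOO
O..OO
.O..O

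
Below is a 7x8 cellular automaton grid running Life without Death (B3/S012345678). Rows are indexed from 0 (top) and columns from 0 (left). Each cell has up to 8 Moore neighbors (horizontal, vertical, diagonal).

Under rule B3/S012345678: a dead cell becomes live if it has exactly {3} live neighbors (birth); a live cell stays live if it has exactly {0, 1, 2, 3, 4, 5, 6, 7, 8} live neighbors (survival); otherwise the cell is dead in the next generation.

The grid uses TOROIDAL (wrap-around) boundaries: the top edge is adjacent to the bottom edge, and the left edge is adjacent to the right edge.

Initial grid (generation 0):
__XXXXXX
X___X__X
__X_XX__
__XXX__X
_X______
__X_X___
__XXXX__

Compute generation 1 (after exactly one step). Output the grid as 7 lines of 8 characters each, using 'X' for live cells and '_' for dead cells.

Simulating step by step:
Generation 0 (given above): 23 live cells
Generation 1: 37 live cells
(generation 1 grid is the final answer)

Answer: XXXXXXXX
XXX_X__X
XXX_XXXX
_XXXXX_X
_X__X___
_XX_XX__
_XXXXX__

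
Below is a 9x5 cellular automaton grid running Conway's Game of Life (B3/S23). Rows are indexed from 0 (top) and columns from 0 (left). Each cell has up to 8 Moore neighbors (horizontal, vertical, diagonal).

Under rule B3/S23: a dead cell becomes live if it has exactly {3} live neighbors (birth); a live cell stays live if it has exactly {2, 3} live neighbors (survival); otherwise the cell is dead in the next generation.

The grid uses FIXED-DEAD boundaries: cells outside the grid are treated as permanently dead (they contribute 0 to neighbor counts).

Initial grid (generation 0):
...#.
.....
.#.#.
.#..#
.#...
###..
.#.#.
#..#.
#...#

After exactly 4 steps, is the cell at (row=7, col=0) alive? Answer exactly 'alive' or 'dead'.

Answer: alive

Derivation:
Simulating step by step:
Generation 0 (given above): 15 live cells
Generation 1: 11 live cells
.....
..#..
..#..
##...
.....
#....
...#.
#####
.....
Generation 2: 14 live cells
.....
.....
..#..
.#...
##...
.....
#..##
.####
.###.
Generation 3: 12 live cells
.....
.....
.....
###..
##...
##...
.#..#
#....
.#..#
Generation 4: 7 live cells
.....
.....
.#...
#.#..
.....
..#..
.#...
##...
.....

Cell (7,0) at generation 4: 1 -> alive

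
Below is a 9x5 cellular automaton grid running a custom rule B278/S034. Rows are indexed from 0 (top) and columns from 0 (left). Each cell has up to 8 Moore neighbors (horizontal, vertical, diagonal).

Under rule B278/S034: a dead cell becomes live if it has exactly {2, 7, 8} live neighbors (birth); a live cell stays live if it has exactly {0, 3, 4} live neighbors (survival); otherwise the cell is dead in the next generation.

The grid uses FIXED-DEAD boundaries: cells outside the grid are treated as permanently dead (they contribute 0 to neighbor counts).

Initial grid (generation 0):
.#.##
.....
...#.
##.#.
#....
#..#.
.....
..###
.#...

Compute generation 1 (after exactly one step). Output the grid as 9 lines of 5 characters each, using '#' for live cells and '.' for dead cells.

Answer: .##..
.....
##..#
....#
#..##
.#.#.
.#...
.#...
....#

Derivation:
Simulating step by step:
Generation 0 (given above): 14 live cells
Generation 1: 14 live cells
(generation 1 grid is the final answer)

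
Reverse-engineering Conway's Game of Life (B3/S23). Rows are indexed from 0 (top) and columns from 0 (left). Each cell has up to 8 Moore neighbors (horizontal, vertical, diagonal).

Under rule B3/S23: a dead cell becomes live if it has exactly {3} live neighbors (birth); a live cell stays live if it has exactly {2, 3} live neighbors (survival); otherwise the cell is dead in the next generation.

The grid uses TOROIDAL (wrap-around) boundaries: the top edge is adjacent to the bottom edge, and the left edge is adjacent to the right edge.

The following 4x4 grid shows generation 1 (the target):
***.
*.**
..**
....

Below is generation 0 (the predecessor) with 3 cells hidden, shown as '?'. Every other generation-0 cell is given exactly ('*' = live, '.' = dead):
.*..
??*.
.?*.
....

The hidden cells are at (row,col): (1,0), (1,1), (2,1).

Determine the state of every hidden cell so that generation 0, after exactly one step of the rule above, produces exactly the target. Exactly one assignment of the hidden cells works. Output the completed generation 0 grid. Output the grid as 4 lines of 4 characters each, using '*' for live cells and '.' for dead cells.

Answer: .*..
***.
..*.
....

Derivation:
Hidden generation-0 cells (in order): (1,0), (1,1), (2,1).
A hidden cell only influences target cells in its own 3x3 neighborhood. Try each of the 2^3 = 8 assignments, step the completed generation 0 forward once under B3/S23, and compare with the target:
  (1,0)=. (1,1)=. (2,1)=. -> step gives (0,0)='.' but target has '*' -> reject
  (1,0)=. (1,1)=. (2,1)=* -> step gives (0,0)='.' but target has '*' -> reject
  (1,0)=. (1,1)=* (2,1)=. -> step gives (0,0)='.' but target has '*' -> reject
  (1,0)=. (1,1)=* (2,1)=* -> step gives (0,0)='.' but target has '*' -> reject
  (1,0)=* (1,1)=. (2,1)=. -> step gives (0,0)='.' but target has '*' -> reject
  (1,0)=* (1,1)=. (2,1)=* -> step gives (0,0)='.' but target has '*' -> reject
  (1,0)=* (1,1)=* (2,1)=. -> step reproduces the target at every cell -> ACCEPT
  (1,0)=* (1,1)=* (2,1)=* -> step gives (1,2)='.' but target has '*' -> reject
Unique solution: (1,0)=live, (1,1)=live, (2,1)=dead.
Check: live-neighbor counts of every cell in the completed generation 0:
3332
2433
2423
1221
Applying B3/S23 to generation 0 with these counts gives:
***.
*.**
..**
....
which matches the target exactly.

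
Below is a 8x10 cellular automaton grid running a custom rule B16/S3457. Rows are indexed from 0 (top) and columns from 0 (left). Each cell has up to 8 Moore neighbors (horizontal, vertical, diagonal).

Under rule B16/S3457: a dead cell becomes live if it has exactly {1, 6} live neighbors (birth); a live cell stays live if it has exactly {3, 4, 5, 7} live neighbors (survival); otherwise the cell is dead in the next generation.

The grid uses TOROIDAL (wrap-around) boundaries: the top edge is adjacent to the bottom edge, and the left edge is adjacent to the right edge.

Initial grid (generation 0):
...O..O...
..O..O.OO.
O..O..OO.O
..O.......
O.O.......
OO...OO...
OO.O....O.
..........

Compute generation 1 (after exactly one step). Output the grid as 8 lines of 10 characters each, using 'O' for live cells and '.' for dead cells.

Simulating step by step:
Generation 0 (given above): 22 live cells
Generation 1: 18 live cells
(generation 1 grid is the final answer)

Answer: .O.......O
.......OO.
......OO..
....OO....
....O..O..
OO......O.
OO........
.....OO.O.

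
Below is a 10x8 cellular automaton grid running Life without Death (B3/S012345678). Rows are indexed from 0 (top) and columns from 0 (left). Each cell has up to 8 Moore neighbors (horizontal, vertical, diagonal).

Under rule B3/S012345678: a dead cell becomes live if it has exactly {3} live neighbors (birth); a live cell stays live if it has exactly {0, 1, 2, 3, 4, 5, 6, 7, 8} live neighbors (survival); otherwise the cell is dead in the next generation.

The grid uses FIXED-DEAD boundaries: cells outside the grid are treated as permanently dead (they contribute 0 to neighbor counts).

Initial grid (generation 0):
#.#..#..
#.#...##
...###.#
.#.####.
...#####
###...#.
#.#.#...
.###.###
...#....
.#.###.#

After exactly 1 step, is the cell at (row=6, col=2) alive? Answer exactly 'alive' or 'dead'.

Simulating step by step:
Generation 0 (given above): 40 live cells
Generation 1: 48 live cells
#.#..##.
#.#...##
.#.###.#
.#.####.
#..#####
###...##
#.#.#..#
.###.###
.#.#...#
.#####.#

Cell (6,2) at generation 1: 1 -> alive

Answer: alive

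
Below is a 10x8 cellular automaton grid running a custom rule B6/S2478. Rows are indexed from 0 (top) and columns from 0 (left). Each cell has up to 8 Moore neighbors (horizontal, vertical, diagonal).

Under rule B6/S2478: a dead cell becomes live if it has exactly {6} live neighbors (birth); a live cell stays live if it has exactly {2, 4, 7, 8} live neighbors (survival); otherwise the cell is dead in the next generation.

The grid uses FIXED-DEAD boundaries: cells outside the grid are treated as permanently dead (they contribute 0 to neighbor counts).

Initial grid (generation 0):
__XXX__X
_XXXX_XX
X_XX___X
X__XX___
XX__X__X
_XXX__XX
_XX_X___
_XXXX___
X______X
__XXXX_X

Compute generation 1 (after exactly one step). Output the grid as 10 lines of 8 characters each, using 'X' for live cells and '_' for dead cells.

Answer: __X____X
_X_XX___
X______X
___X____
_X_____X
___X__XX
__X_____
_XXXX___
___X____
___XX___

Derivation:
Simulating step by step:
Generation 0 (given above): 40 live cells
Generation 1: 21 live cells
(generation 1 grid is the final answer)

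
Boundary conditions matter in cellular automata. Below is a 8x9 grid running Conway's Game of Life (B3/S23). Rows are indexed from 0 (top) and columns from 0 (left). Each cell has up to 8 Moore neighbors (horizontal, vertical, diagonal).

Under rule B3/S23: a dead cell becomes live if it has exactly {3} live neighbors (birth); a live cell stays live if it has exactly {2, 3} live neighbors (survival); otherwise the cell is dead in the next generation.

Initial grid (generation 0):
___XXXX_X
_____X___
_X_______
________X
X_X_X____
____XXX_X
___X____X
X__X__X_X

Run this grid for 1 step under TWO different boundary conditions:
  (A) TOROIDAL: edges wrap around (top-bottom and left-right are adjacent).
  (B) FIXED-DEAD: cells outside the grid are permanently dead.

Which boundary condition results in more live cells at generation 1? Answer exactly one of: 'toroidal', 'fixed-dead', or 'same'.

Answer: toroidal

Derivation:
Under TOROIDAL boundary, generation 1:
X__X__X_X
_____XX__
_________
XX_______
X__XX__XX
X___XX_XX
___X__X_X
X_XX__X_X
Population = 26

Under FIXED-DEAD boundary, generation 1:
____XXX__
_____XX__
_________
_X_______
___XX__X_
____XX_X_
___X__X_X
_______X_
Population = 16

Comparison: toroidal=26, fixed-dead=16 -> toroidal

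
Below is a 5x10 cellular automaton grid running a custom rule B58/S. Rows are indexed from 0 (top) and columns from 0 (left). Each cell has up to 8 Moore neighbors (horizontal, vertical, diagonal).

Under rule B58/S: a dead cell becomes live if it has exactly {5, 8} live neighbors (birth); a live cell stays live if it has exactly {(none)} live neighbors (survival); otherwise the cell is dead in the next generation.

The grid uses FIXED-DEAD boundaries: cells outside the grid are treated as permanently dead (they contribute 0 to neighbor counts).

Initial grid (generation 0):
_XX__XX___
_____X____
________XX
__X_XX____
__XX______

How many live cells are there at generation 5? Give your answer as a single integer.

Simulating step by step:
Generation 0 (given above): 12 live cells
Generation 1: 0 live cells
__________
__________
__________
__________
__________
Generation 2: 0 live cells
__________
__________
__________
__________
__________
Generation 3: 0 live cells
__________
__________
__________
__________
__________
Generation 4: 0 live cells
__________
__________
__________
__________
__________
Generation 5: 0 live cells
__________
__________
__________
__________
__________
Population at generation 5: 0

Answer: 0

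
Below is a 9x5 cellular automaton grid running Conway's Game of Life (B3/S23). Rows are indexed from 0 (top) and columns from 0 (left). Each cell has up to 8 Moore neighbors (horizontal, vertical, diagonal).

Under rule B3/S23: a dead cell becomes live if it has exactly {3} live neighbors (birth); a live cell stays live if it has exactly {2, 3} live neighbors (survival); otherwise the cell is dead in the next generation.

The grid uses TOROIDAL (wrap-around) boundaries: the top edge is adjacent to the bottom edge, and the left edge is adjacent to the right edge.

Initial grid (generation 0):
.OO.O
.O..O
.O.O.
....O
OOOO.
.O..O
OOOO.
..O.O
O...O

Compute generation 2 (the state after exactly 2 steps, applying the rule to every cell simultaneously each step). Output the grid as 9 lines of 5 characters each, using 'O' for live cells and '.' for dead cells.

Answer: .OO.O
.O..O
..O.O
OO..O
..OO.
..O..
.....
...O.
O.O..

Derivation:
Simulating step by step:
Generation 0 (given above): 22 live cells
Generation 1: 15 live cells
.OO.O
.O..O
..OOO
....O
.OOO.
.....
.....
..O..
..O.O
Generation 2: 16 live cells
(generation 2 grid is the final answer)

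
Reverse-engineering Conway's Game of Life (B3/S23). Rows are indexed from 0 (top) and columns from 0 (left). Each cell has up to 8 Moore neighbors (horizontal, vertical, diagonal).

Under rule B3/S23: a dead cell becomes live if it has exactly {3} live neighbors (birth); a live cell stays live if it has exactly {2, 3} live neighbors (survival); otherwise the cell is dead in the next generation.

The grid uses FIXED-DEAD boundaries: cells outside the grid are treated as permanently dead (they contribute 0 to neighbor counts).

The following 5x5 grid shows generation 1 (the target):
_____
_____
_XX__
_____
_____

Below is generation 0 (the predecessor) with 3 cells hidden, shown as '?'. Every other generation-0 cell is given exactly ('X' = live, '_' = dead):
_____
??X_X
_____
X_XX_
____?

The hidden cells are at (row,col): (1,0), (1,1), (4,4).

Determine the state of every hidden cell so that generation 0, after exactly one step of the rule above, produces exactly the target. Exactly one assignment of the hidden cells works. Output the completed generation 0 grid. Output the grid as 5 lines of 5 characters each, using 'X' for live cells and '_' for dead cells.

Hidden generation-0 cells (in order): (1,0), (1,1), (4,4).
A hidden cell only influences target cells in its own 3x3 neighborhood. Try each of the 2^3 = 8 assignments, step the completed generation 0 forward once under B3/S23, and compare with the target:
  (1,0)=_ (1,1)=_ (4,4)=_ -> step reproduces the target at every cell -> ACCEPT
  (1,0)=_ (1,1)=_ (4,4)=X -> step gives (3,3)='X' but target has '_' -> reject
  (1,0)=_ (1,1)=X (4,4)=_ -> step gives (2,1)='_' but target has 'X' -> reject
  (1,0)=_ (1,1)=X (4,4)=X -> step gives (2,1)='_' but target has 'X' -> reject
  (1,0)=X (1,1)=_ (4,4)=_ -> step gives (2,1)='_' but target has 'X' -> reject
  (1,0)=X (1,1)=_ (4,4)=X -> step gives (2,1)='_' but target has 'X' -> reject
  (1,0)=X (1,1)=X (4,4)=_ -> step gives (0,1)='X' but target has '_' -> reject
  (1,0)=X (1,1)=X (4,4)=X -> step gives (0,1)='X' but target has '_' -> reject
Unique solution: (1,0)=dead, (1,1)=dead, (4,4)=dead.
Check: live-neighbor counts of every cell in the completed generation 0:
01121
01020
13342
02111
12221
Applying B3/S23 to generation 0 with these counts gives:
_____
_____
_XX__
_____
_____
which matches the target exactly.

Answer: _____
__X_X
_____
X_XX_
_____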